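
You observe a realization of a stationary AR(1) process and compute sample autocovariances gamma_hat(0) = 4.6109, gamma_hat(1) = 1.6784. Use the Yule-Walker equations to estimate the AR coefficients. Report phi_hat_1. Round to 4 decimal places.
\hat\phi_{1} = 0.3640

The Yule-Walker equations for an AR(p) process read, in matrix form,
  Gamma_p phi = r_p,   with   (Gamma_p)_{ij} = gamma(|i - j|),
                       (r_p)_i = gamma(i),   i,j = 1..p.
Substitute the sample gammas (Toeplitz matrix and right-hand side of size 1):
  Gamma_p = [[4.6109]]
  r_p     = [1.6784]
With p = 1 this is the single equation gamma(0) phi_1 = gamma(1):
  phi_hat_1 = gamma(1) / gamma(0) = 1.6784 / 4.6109 = 0.3640.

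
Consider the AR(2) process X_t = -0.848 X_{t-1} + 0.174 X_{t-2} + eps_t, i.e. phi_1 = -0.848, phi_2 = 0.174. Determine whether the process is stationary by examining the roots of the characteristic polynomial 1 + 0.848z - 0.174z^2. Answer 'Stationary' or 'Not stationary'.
\text{Not stationary}

The AR(p) characteristic polynomial is P(z) = 1 + 0.848z - 0.174z^2.
Stationarity requires all roots to lie outside the unit circle, i.e. |z| > 1 for every root.
Set 1 + (0.848) z + (-0.174) z^2 = 0, i.e. a z^2 + b z + c = 0 with a = -0.174, b = 0.848, c = 1.
Discriminant D = b^2 - 4ac = (0.848)^2 - 4*(-0.174)*1 = 0.719104 - (-0.696) = 1.415104.
D >= 0, so the roots are real: z = (-b +/- sqrt(D)) / (2a) = (-0.848 +/- 1.189581) / (-0.348).
  z_1 = (-0.848 + 1.189581) / (-0.348) = -0.9816,   |z_1| = 0.9816.
  z_2 = (-0.848 - 1.189581) / (-0.348) = 5.8551,   |z_2| = 5.8551.
Moduli of all roots: 0.9816, 5.8551.
All moduli strictly greater than 1? No.
Verdict: Not stationary.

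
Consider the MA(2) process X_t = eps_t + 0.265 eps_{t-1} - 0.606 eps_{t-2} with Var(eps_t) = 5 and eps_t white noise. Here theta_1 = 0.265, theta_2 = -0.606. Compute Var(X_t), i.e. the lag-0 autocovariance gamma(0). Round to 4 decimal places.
\gamma(0) = 7.1873

For an MA(q) process X_t = eps_t + sum_i theta_i eps_{t-i} with
Var(eps_t) = sigma^2, the variance is
  gamma(0) = sigma^2 * (1 + sum_i theta_i^2).
  sum_i theta_i^2 = (0.265)^2 + (-0.606)^2 = 0.070225 + 0.367236 = 0.437461.
  gamma(0) = 5 * (1 + 0.437461) = 5 * 1.437461 = 7.187305, which rounds to 7.1873.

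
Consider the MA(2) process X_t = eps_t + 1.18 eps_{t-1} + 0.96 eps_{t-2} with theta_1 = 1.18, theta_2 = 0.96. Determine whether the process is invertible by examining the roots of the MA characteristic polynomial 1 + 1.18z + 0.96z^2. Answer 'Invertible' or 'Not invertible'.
\text{Invertible}

The MA(q) characteristic polynomial is P(z) = 1 + 1.18z + 0.96z^2.
Invertibility requires all roots to lie outside the unit circle, i.e. |z| > 1 for every root.
Set 1 + (1.18) z + (0.96) z^2 = 0, i.e. a z^2 + b z + c = 0 with a = 0.96, b = 1.18, c = 1.
Discriminant D = b^2 - 4ac = (1.18)^2 - 4*(0.96)*1 = 1.3924 - (3.84) = -2.4476.
D < 0, so the roots are the complex-conjugate pair z = (-b +/- i sqrt(-D)) / (2a) = -0.6146 +/- 0.8148i.
For a conjugate pair |z|^2 = z * conj(z) = (product of roots) = c/a = 1/(0.96) = 1.041667, so |z| = sqrt(1.041667) = 1.0206 for both roots.
Moduli of all roots: 1.0206, 1.0206.
All moduli strictly greater than 1? Yes.
Verdict: Invertible.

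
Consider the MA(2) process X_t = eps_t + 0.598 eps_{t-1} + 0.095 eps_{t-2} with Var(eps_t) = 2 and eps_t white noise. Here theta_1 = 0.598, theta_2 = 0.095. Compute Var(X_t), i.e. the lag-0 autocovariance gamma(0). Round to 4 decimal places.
\gamma(0) = 2.7333

For an MA(q) process X_t = eps_t + sum_i theta_i eps_{t-i} with
Var(eps_t) = sigma^2, the variance is
  gamma(0) = sigma^2 * (1 + sum_i theta_i^2).
  sum_i theta_i^2 = (0.598)^2 + (0.095)^2 = 0.357604 + 0.009025 = 0.366629.
  gamma(0) = 2 * (1 + 0.366629) = 2 * 1.366629 = 2.733258, which rounds to 2.7333.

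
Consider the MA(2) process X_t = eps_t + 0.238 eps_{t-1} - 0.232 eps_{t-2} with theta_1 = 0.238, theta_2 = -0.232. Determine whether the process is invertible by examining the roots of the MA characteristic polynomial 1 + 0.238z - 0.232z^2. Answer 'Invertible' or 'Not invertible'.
\text{Invertible}

The MA(q) characteristic polynomial is P(z) = 1 + 0.238z - 0.232z^2.
Invertibility requires all roots to lie outside the unit circle, i.e. |z| > 1 for every root.
Set 1 + (0.238) z + (-0.232) z^2 = 0, i.e. a z^2 + b z + c = 0 with a = -0.232, b = 0.238, c = 1.
Discriminant D = b^2 - 4ac = (0.238)^2 - 4*(-0.232)*1 = 0.056644 - (-0.928) = 0.984644.
D >= 0, so the roots are real: z = (-b +/- sqrt(D)) / (2a) = (-0.238 +/- 0.992292) / (-0.464).
  z_1 = (-0.238 + 0.992292) / (-0.464) = -1.6256,   |z_1| = 1.6256.
  z_2 = (-0.238 - 0.992292) / (-0.464) = 2.6515,   |z_2| = 2.6515.
Moduli of all roots: 1.6256, 2.6515.
All moduli strictly greater than 1? Yes.
Verdict: Invertible.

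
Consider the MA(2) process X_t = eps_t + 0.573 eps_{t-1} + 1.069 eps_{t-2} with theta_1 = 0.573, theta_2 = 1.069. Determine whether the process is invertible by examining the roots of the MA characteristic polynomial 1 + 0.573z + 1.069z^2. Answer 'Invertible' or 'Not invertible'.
\text{Not invertible}

The MA(q) characteristic polynomial is P(z) = 1 + 0.573z + 1.069z^2.
Invertibility requires all roots to lie outside the unit circle, i.e. |z| > 1 for every root.
Set 1 + (0.573) z + (1.069) z^2 = 0, i.e. a z^2 + b z + c = 0 with a = 1.069, b = 0.573, c = 1.
Discriminant D = b^2 - 4ac = (0.573)^2 - 4*(1.069)*1 = 0.328329 - (4.276) = -3.947671.
D < 0, so the roots are the complex-conjugate pair z = (-b +/- i sqrt(-D)) / (2a) = -0.268 +/- 0.9293i.
For a conjugate pair |z|^2 = z * conj(z) = (product of roots) = c/a = 1/(1.069) = 0.935454, so |z| = sqrt(0.935454) = 0.9672 for both roots.
Moduli of all roots: 0.9672, 0.9672.
All moduli strictly greater than 1? No.
Verdict: Not invertible.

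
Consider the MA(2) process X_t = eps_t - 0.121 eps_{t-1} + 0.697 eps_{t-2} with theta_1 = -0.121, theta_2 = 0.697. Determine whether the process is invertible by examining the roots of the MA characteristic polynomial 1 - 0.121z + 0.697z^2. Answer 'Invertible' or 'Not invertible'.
\text{Invertible}

The MA(q) characteristic polynomial is P(z) = 1 - 0.121z + 0.697z^2.
Invertibility requires all roots to lie outside the unit circle, i.e. |z| > 1 for every root.
Set 1 + (-0.121) z + (0.697) z^2 = 0, i.e. a z^2 + b z + c = 0 with a = 0.697, b = -0.121, c = 1.
Discriminant D = b^2 - 4ac = (-0.121)^2 - 4*(0.697)*1 = 0.014641 - (2.788) = -2.773359.
D < 0, so the roots are the complex-conjugate pair z = (-b +/- i sqrt(-D)) / (2a) = 0.0868 +/- 1.1946i.
For a conjugate pair |z|^2 = z * conj(z) = (product of roots) = c/a = 1/(0.697) = 1.43472, so |z| = sqrt(1.43472) = 1.1978 for both roots.
Moduli of all roots: 1.1978, 1.1978.
All moduli strictly greater than 1? Yes.
Verdict: Invertible.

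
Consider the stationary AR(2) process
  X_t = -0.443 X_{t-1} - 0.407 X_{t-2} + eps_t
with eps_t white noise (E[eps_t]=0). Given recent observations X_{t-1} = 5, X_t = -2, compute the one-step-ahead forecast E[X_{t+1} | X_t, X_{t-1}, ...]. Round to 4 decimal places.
E[X_{t+1} \mid \mathcal F_t] = -1.1490

For an AR(p) model X_t = c + sum_i phi_i X_{t-i} + eps_t, the
one-step-ahead conditional mean is
  E[X_{t+1} | X_t, ...] = c + sum_i phi_i X_{t+1-i}.
Substitute known values:
  E[X_{t+1} | ...] = (-0.443) * (-2) + (-0.407) * (5)
                   = -1.1490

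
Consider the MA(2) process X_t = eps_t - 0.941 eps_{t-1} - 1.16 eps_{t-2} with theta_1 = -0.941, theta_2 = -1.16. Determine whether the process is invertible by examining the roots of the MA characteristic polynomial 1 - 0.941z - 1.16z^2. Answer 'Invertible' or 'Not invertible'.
\text{Not invertible}

The MA(q) characteristic polynomial is P(z) = 1 - 0.941z - 1.16z^2.
Invertibility requires all roots to lie outside the unit circle, i.e. |z| > 1 for every root.
Set 1 + (-0.941) z + (-1.16) z^2 = 0, i.e. a z^2 + b z + c = 0 with a = -1.16, b = -0.941, c = 1.
Discriminant D = b^2 - 4ac = (-0.941)^2 - 4*(-1.16)*1 = 0.885481 - (-4.64) = 5.525481.
D >= 0, so the roots are real: z = (-b +/- sqrt(D)) / (2a) = (0.941 +/- 2.350634) / (-2.32).
  z_1 = (0.941 + 2.350634) / (-2.32) = -1.4188,   |z_1| = 1.4188.
  z_2 = (0.941 - 2.350634) / (-2.32) = 0.6076,   |z_2| = 0.6076.
Moduli of all roots: 1.4188, 0.6076.
All moduli strictly greater than 1? No.
Verdict: Not invertible.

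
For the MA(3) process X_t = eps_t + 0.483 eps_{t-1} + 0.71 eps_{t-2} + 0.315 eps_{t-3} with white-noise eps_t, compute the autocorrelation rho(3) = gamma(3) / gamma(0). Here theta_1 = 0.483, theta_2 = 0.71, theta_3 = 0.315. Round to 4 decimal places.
\rho(3) = 0.1715

For an MA(q) process with theta_0 = 1, the autocovariance is
  gamma(k) = sigma^2 * sum_{i=0..q-k} theta_i * theta_{i+k},
and rho(k) = gamma(k) / gamma(0). Sigma^2 cancels.
  numerator   = (1)*(0.315) = 0.315.
  denominator = (1)^2 + (0.483)^2 + (0.71)^2 + (0.315)^2 = 1.836614.
  rho(3) = 0.315 / 1.836614 = 0.1715.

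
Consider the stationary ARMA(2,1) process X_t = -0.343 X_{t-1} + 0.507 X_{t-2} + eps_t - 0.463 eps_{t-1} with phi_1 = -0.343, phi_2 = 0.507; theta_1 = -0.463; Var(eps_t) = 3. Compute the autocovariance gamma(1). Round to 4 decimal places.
\gamma(1) = -12.9378

Multiply the model equation by X_{t-k} and take expectations. With theta_0 = psi_0 = 1 and psi_j the MA(infinity) weights, this gives
  gamma(k) - sum_i phi_i gamma(k-i) = c_k,
  c_k = sigma^2 * sum_{j=k..q} theta_j psi_{j-k}   (c_k = 0 for k > q),
using gamma(-m) = gamma(m).
psi-weights needed (psi_j = theta_j + sum_i phi_i psi_{j-i}):
  psi_1 = theta_1 + phi_1 = -0.463 + (-0.343) = -0.806
Right-hand sides:
  c_0 = sigma^2 (1 + theta_1 psi_1) = 3 * (1 + (-0.463)(-0.806)) = 3 * 1.373178 = 4.119534
  c_1 = sigma^2 theta_1 = 3 * (-0.463) = -1.389
  c_2 = 0
Equations for k = 0, 1, 2 (AR order 2, c_2 = 0):
  (E0) gamma(0) = phi_1 gamma(1) + phi_2 gamma(2) + c_0
  (E1) gamma(1) = phi_1 gamma(0) + phi_2 gamma(1) + c_1
  (E2) gamma(2) = phi_1 gamma(1) + phi_2 gamma(0)
From (E1): gamma(1) = A gamma(0) + B with
  A = phi_1 / (1 - phi_2) = -0.343 / 0.493 = -0.69574,   B = c_1 / (1 - phi_2) = -1.389 / 0.493 = -2.817444.
Insert (E2) into (E0): gamma(0) (1 - phi_2^2) = phi_1 (1 + phi_2) gamma(1) + c_0.
  phi_1 (1 + phi_2) = (-0.343)(1.507) = -0.516901,   1 - phi_2^2 = 0.742951.
Replace gamma(1) by A gamma(0) + B and collect gamma(0):
  gamma(0) [0.742951 - (-0.516901)(-0.69574)] = (-0.516901)(-2.817444) + 4.119534
  gamma(0) * 0.383322 = 5.575874
  gamma(0) = 5.575874 / 0.383322 = 14.546183.
  gamma(1) = A gamma(0) + B = (-0.69574)(14.546183) + (-2.817444) = -12.937811.
Therefore gamma(1) = -12.9378 (to 4 decimal places).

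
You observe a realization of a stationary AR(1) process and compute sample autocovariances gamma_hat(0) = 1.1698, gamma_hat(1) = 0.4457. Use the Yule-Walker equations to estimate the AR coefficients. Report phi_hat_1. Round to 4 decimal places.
\hat\phi_{1} = 0.3810

The Yule-Walker equations for an AR(p) process read, in matrix form,
  Gamma_p phi = r_p,   with   (Gamma_p)_{ij} = gamma(|i - j|),
                       (r_p)_i = gamma(i),   i,j = 1..p.
Substitute the sample gammas (Toeplitz matrix and right-hand side of size 1):
  Gamma_p = [[1.1698]]
  r_p     = [0.4457]
With p = 1 this is the single equation gamma(0) phi_1 = gamma(1):
  phi_hat_1 = gamma(1) / gamma(0) = 0.4457 / 1.1698 = 0.3810.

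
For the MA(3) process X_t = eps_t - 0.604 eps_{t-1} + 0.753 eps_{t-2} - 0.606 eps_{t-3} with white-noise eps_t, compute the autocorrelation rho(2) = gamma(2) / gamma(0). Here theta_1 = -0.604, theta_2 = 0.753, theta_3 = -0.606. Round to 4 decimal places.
\rho(2) = 0.4867

For an MA(q) process with theta_0 = 1, the autocovariance is
  gamma(k) = sigma^2 * sum_{i=0..q-k} theta_i * theta_{i+k},
and rho(k) = gamma(k) / gamma(0). Sigma^2 cancels.
  numerator   = (1)*(0.753) + (-0.604)*(-0.606) = 1.119024.
  denominator = (1)^2 + (-0.604)^2 + (0.753)^2 + (-0.606)^2 = 2.299061.
  rho(2) = 1.119024 / 2.299061 = 0.4867.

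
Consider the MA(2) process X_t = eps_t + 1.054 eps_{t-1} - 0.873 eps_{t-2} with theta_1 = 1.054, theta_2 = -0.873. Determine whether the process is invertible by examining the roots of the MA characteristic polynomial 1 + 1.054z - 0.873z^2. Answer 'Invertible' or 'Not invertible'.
\text{Not invertible}

The MA(q) characteristic polynomial is P(z) = 1 + 1.054z - 0.873z^2.
Invertibility requires all roots to lie outside the unit circle, i.e. |z| > 1 for every root.
Set 1 + (1.054) z + (-0.873) z^2 = 0, i.e. a z^2 + b z + c = 0 with a = -0.873, b = 1.054, c = 1.
Discriminant D = b^2 - 4ac = (1.054)^2 - 4*(-0.873)*1 = 1.110916 - (-3.492) = 4.602916.
D >= 0, so the roots are real: z = (-b +/- sqrt(D)) / (2a) = (-1.054 +/- 2.145441) / (-1.746).
  z_1 = (-1.054 + 2.145441) / (-1.746) = -0.6251,   |z_1| = 0.6251.
  z_2 = (-1.054 - 2.145441) / (-1.746) = 1.8324,   |z_2| = 1.8324.
Moduli of all roots: 0.6251, 1.8324.
All moduli strictly greater than 1? No.
Verdict: Not invertible.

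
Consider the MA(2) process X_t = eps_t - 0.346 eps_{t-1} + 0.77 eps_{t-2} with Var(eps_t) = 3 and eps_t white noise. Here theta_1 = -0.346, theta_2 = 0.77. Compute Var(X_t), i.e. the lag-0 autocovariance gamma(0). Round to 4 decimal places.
\gamma(0) = 5.1378

For an MA(q) process X_t = eps_t + sum_i theta_i eps_{t-i} with
Var(eps_t) = sigma^2, the variance is
  gamma(0) = sigma^2 * (1 + sum_i theta_i^2).
  sum_i theta_i^2 = (-0.346)^2 + (0.77)^2 = 0.119716 + 0.5929 = 0.712616.
  gamma(0) = 3 * (1 + 0.712616) = 3 * 1.712616 = 5.137848, which rounds to 5.1378.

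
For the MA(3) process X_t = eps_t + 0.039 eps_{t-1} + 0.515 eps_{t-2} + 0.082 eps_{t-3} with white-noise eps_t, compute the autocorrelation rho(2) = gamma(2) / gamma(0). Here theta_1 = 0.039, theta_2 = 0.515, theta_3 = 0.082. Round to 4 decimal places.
\rho(2) = 0.4069

For an MA(q) process with theta_0 = 1, the autocovariance is
  gamma(k) = sigma^2 * sum_{i=0..q-k} theta_i * theta_{i+k},
and rho(k) = gamma(k) / gamma(0). Sigma^2 cancels.
  numerator   = (1)*(0.515) + (0.039)*(0.082) = 0.518198.
  denominator = (1)^2 + (0.039)^2 + (0.515)^2 + (0.082)^2 = 1.27347.
  rho(2) = 0.518198 / 1.27347 = 0.4069.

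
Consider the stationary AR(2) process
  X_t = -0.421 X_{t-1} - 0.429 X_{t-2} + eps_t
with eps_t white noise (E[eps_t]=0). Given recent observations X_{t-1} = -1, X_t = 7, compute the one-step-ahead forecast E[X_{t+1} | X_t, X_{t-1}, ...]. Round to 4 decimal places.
E[X_{t+1} \mid \mathcal F_t] = -2.5180

For an AR(p) model X_t = c + sum_i phi_i X_{t-i} + eps_t, the
one-step-ahead conditional mean is
  E[X_{t+1} | X_t, ...] = c + sum_i phi_i X_{t+1-i}.
Substitute known values:
  E[X_{t+1} | ...] = (-0.421) * (7) + (-0.429) * (-1)
                   = -2.5180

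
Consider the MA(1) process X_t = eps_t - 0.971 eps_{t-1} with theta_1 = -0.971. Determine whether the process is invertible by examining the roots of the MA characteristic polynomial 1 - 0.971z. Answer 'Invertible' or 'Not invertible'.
\text{Invertible}

The MA(q) characteristic polynomial is P(z) = 1 - 0.971z.
Invertibility requires all roots to lie outside the unit circle, i.e. |z| > 1 for every root.
This is linear in z: 1 + (-0.971) z = 0  =>  z = -1/(-0.971) = 1.029866,  |z| = 1.029866.
Moduli of all roots: 1.0299.
All moduli strictly greater than 1? Yes.
Verdict: Invertible.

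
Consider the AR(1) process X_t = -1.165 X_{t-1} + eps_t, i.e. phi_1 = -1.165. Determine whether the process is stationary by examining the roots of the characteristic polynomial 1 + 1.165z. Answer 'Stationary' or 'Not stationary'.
\text{Not stationary}

The AR(p) characteristic polynomial is P(z) = 1 + 1.165z.
Stationarity requires all roots to lie outside the unit circle, i.e. |z| > 1 for every root.
This is linear in z: 1 + (1.165) z = 0  =>  z = -1/(1.165) = -0.858369,  |z| = 0.858369.
Moduli of all roots: 0.8584.
All moduli strictly greater than 1? No.
Verdict: Not stationary.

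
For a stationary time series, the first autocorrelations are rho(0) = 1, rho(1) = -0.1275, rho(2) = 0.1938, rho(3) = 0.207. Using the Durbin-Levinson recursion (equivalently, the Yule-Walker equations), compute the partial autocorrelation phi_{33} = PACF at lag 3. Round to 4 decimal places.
\phi_{33} = 0.2630

The PACF at lag k is phi_{kk}, the last component of the solution
to the Yule-Walker system G_k phi = r_k where
  (G_k)_{ij} = rho(|i - j|), (r_k)_i = rho(i), i,j = 1..k.
Equivalently, Durbin-Levinson gives phi_{kk} iteratively:
  phi_{11} = rho(1)
  phi_{kk} = [rho(k) - sum_{j=1..k-1} phi_{k-1,j} rho(k-j)]
            / [1 - sum_{j=1..k-1} phi_{k-1,j} rho(j)],
  phi_{k,j} = phi_{k-1,j} - phi_{kk} phi_{k-1,k-j},  j = 1..k-1.
Step k = 1:
  phi_11 = rho(1) = -0.1275.
Step k = 2:
  phi_22 = [rho(2) - phi_11 rho(1)] / [1 - phi_11 rho(1)] = [0.1938 - (-0.1275)(-0.1275)] / [1 - (-0.1275)(-0.1275)]
         = 0.17754375 / 0.98374375 = 0.180478.
  Update: phi_21 = phi_11 - phi_22 phi_11 = -0.1275 - (0.180478)(-0.1275) = -0.104489.
Step k = 3:
  phi_33 = [rho(3) - phi_21 rho(2) - phi_22 rho(1)] / [1 - phi_21 rho(1) - phi_22 rho(2)]
    numerator   = 0.207 - (-0.104489)(0.1938) - (0.180478)(-0.1275) = 0.25026089
    denominator = 1 - (-0.104489)(-0.1275) - (0.180478)(0.1938) = 0.95170107
  phi_33 = 0.25026089 / 0.95170107 = 0.263.
Therefore phi_{33} = 0.2630.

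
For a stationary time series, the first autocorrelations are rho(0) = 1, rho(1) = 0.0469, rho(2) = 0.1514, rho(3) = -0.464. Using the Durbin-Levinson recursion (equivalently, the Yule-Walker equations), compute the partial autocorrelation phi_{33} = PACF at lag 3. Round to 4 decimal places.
\phi_{33} = -0.4890

The PACF at lag k is phi_{kk}, the last component of the solution
to the Yule-Walker system G_k phi = r_k where
  (G_k)_{ij} = rho(|i - j|), (r_k)_i = rho(i), i,j = 1..k.
Equivalently, Durbin-Levinson gives phi_{kk} iteratively:
  phi_{11} = rho(1)
  phi_{kk} = [rho(k) - sum_{j=1..k-1} phi_{k-1,j} rho(k-j)]
            / [1 - sum_{j=1..k-1} phi_{k-1,j} rho(j)],
  phi_{k,j} = phi_{k-1,j} - phi_{kk} phi_{k-1,k-j},  j = 1..k-1.
Step k = 1:
  phi_11 = rho(1) = 0.0469.
Step k = 2:
  phi_22 = [rho(2) - phi_11 rho(1)] / [1 - phi_11 rho(1)] = [0.1514 - (0.0469)(0.0469)] / [1 - (0.0469)(0.0469)]
         = 0.14920039 / 0.99780039 = 0.149529.
  Update: phi_21 = phi_11 - phi_22 phi_11 = 0.0469 - (0.149529)(0.0469) = 0.039887.
Step k = 3:
  phi_33 = [rho(3) - phi_21 rho(2) - phi_22 rho(1)] / [1 - phi_21 rho(1) - phi_22 rho(2)]
    numerator   = -0.464 - (0.039887)(0.1514) - (0.149529)(0.0469) = -0.47705183
    denominator = 1 - (0.039887)(0.0469) - (0.149529)(0.1514) = 0.97549056
  phi_33 = -0.47705183 / 0.97549056 = -0.489.
Therefore phi_{33} = -0.4890.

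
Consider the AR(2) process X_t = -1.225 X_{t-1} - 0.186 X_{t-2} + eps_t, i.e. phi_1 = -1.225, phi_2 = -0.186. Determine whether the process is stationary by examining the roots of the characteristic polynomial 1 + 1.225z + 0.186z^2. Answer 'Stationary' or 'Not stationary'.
\text{Not stationary}

The AR(p) characteristic polynomial is P(z) = 1 + 1.225z + 0.186z^2.
Stationarity requires all roots to lie outside the unit circle, i.e. |z| > 1 for every root.
Set 1 + (1.225) z + (0.186) z^2 = 0, i.e. a z^2 + b z + c = 0 with a = 0.186, b = 1.225, c = 1.
Discriminant D = b^2 - 4ac = (1.225)^2 - 4*(0.186)*1 = 1.500625 - (0.744) = 0.756625.
D >= 0, so the roots are real: z = (-b +/- sqrt(D)) / (2a) = (-1.225 +/- 0.869842) / (0.372).
  z_1 = (-1.225 + 0.869842) / (0.372) = -0.9547,   |z_1| = 0.9547.
  z_2 = (-1.225 - 0.869842) / (0.372) = -5.6313,   |z_2| = 5.6313.
Moduli of all roots: 0.9547, 5.6313.
All moduli strictly greater than 1? No.
Verdict: Not stationary.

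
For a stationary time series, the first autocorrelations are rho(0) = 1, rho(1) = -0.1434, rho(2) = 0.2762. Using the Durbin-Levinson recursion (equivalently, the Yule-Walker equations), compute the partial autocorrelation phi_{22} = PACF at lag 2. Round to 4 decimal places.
\phi_{22} = 0.2610

The PACF at lag k is phi_{kk}, the last component of the solution
to the Yule-Walker system G_k phi = r_k where
  (G_k)_{ij} = rho(|i - j|), (r_k)_i = rho(i), i,j = 1..k.
Equivalently, Durbin-Levinson gives phi_{kk} iteratively:
  phi_{11} = rho(1)
  phi_{kk} = [rho(k) - sum_{j=1..k-1} phi_{k-1,j} rho(k-j)]
            / [1 - sum_{j=1..k-1} phi_{k-1,j} rho(j)],
  phi_{k,j} = phi_{k-1,j} - phi_{kk} phi_{k-1,k-j},  j = 1..k-1.
Step k = 1:
  phi_11 = rho(1) = -0.1434.
Step k = 2:
  phi_22 = [rho(2) - phi_11 rho(1)] / [1 - phi_11 rho(1)] = [0.2762 - (-0.1434)(-0.1434)] / [1 - (-0.1434)(-0.1434)]
         = 0.25563644 / 0.97943644 = 0.261.
Therefore phi_{22} = 0.2610.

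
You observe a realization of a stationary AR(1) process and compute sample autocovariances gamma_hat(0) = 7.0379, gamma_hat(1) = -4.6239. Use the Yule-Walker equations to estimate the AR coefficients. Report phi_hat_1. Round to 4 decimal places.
\hat\phi_{1} = -0.6570

The Yule-Walker equations for an AR(p) process read, in matrix form,
  Gamma_p phi = r_p,   with   (Gamma_p)_{ij} = gamma(|i - j|),
                       (r_p)_i = gamma(i),   i,j = 1..p.
Substitute the sample gammas (Toeplitz matrix and right-hand side of size 1):
  Gamma_p = [[7.0379]]
  r_p     = [-4.6239]
With p = 1 this is the single equation gamma(0) phi_1 = gamma(1):
  phi_hat_1 = gamma(1) / gamma(0) = -4.6239 / 7.0379 = -0.6570.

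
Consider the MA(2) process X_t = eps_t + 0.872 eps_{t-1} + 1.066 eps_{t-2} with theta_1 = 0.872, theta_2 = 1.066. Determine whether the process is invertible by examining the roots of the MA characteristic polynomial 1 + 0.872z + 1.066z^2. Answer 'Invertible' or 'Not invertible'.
\text{Not invertible}

The MA(q) characteristic polynomial is P(z) = 1 + 0.872z + 1.066z^2.
Invertibility requires all roots to lie outside the unit circle, i.e. |z| > 1 for every root.
Set 1 + (0.872) z + (1.066) z^2 = 0, i.e. a z^2 + b z + c = 0 with a = 1.066, b = 0.872, c = 1.
Discriminant D = b^2 - 4ac = (0.872)^2 - 4*(1.066)*1 = 0.760384 - (4.264) = -3.503616.
D < 0, so the roots are the complex-conjugate pair z = (-b +/- i sqrt(-D)) / (2a) = -0.409 +/- 0.878i.
For a conjugate pair |z|^2 = z * conj(z) = (product of roots) = c/a = 1/(1.066) = 0.938086, so |z| = sqrt(0.938086) = 0.9685 for both roots.
Moduli of all roots: 0.9685, 0.9685.
All moduli strictly greater than 1? No.
Verdict: Not invertible.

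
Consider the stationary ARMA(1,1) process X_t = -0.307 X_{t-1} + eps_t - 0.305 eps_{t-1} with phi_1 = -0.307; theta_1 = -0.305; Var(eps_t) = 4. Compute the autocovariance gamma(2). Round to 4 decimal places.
\gamma(2) = 0.9074

Multiply the model equation by X_{t-k} and take expectations. With theta_0 = psi_0 = 1 and psi_j the MA(infinity) weights, this gives
  gamma(k) - sum_i phi_i gamma(k-i) = c_k,
  c_k = sigma^2 * sum_{j=k..q} theta_j psi_{j-k}   (c_k = 0 for k > q),
using gamma(-m) = gamma(m).
psi-weights needed (psi_j = theta_j + sum_i phi_i psi_{j-i}):
  psi_1 = theta_1 + phi_1 = -0.305 + (-0.307) = -0.612
Right-hand sides:
  c_0 = sigma^2 (1 + theta_1 psi_1) = 4 * (1 + (-0.305)(-0.612)) = 4 * 1.18666 = 4.74664
  c_1 = sigma^2 theta_1 = 4 * (-0.305) = -1.22
  c_2 = 0
Equations for k = 0 and k = 1 (AR order 1):
  gamma(0) = phi_1 gamma(1) + c_0
  gamma(1) = phi_1 gamma(0) + c_1
Substituting the second into the first: gamma(0) (1 - phi_1^2) = c_0 + phi_1 c_1, so
  gamma(0) = (c_0 + phi_1 c_1) / (1 - phi_1^2) = (4.74664 + (-0.307)(-1.22)) / (1 - (-0.307)^2) = 5.12118 / 0.905751 = 5.65407.
  gamma(1) = phi_1 gamma(0) + c_1 = (-0.307)(5.65407) + (-1.22) = -2.9558.
For k = 2 (> q): gamma(2) = phi_1 gamma(1) = (-0.307)(-2.9558) = 0.90743.
Therefore gamma(2) = 0.9074 (to 4 decimal places).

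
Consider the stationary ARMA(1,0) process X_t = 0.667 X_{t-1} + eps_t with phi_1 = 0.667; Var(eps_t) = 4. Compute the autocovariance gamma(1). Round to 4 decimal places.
\gamma(1) = 4.8062

Multiply the model equation by X_{t-k} and take expectations. With theta_0 = psi_0 = 1 and psi_j the MA(infinity) weights, this gives
  gamma(k) - sum_i phi_i gamma(k-i) = c_k,
  c_k = sigma^2 * sum_{j=k..q} theta_j psi_{j-k}   (c_k = 0 for k > q),
using gamma(-m) = gamma(m).
Pure AR (q = 0): c_0 = sigma^2 = 4, c_k = 0 for k >= 1.
Equations for k = 0 and k = 1 (AR order 1):
  gamma(0) = phi_1 gamma(1) + c_0
  gamma(1) = phi_1 gamma(0) + c_1
Substituting the second into the first: gamma(0) (1 - phi_1^2) = c_0 + phi_1 c_1, so
  gamma(0) = c_0 / (1 - phi_1^2) = 4 / (1 - (0.667)^2) = 4 / 0.555111 = 7.205766.
  gamma(1) = phi_1 gamma(0) = (0.667)(7.205766) = 4.806246.
Therefore gamma(1) = 4.8062 (to 4 decimal places).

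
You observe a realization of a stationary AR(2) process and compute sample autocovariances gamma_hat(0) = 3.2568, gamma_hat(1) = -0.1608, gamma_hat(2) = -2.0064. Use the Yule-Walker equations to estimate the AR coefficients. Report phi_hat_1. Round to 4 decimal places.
\hat\phi_{1} = -0.0800

The Yule-Walker equations for an AR(p) process read, in matrix form,
  Gamma_p phi = r_p,   with   (Gamma_p)_{ij} = gamma(|i - j|),
                       (r_p)_i = gamma(i),   i,j = 1..p.
Substitute the sample gammas (Toeplitz matrix and right-hand side of size 2):
  Gamma_p = [[3.2568, -0.1608], [-0.1608, 3.2568]]
  r_p     = [-0.1608, -2.0064]
Written out:
  3.2568 phi_1 - 0.1608 phi_2 = -0.1608
  -0.1608 phi_1 + 3.2568 phi_2 = -2.0064
Solve by Cramer's rule:
  det = gamma(0)^2 - gamma(1)^2 = (3.2568)^2 - (-0.1608)^2 = 10.60674624 - 0.02585664 = 10.5808896
  phi_hat_1 = [gamma(1) gamma(0) - gamma(1) gamma(2)] / det = [(-0.1608)(3.2568) - (-0.1608)(-2.0064)] / 10.5808896 = -0.84632256 / 10.5808896 = -0.08
  phi_hat_2 = [gamma(0) gamma(2) - gamma(1)^2] / det = [(3.2568)(-2.0064) - (-0.1608)^2] / 10.5808896 = -6.56030016 / 10.5808896 = -0.62
So phi_hat = [-0.0800, -0.6200].
Therefore phi_hat_1 = -0.0800.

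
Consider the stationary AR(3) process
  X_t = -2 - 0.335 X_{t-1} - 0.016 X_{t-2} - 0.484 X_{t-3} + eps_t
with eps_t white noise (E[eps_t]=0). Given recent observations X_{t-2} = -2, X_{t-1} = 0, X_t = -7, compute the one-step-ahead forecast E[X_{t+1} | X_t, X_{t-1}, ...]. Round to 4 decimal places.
E[X_{t+1} \mid \mathcal F_t] = 1.3130

For an AR(p) model X_t = c + sum_i phi_i X_{t-i} + eps_t, the
one-step-ahead conditional mean is
  E[X_{t+1} | X_t, ...] = c + sum_i phi_i X_{t+1-i}.
Substitute known values:
  E[X_{t+1} | ...] = -2 + (-0.335) * (-7) + (-0.016) * (0) + (-0.484) * (-2)
                   = 1.3130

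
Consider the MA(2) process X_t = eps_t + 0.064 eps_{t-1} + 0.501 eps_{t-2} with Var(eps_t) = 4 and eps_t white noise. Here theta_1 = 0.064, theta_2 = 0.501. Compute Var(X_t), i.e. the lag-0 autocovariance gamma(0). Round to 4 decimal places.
\gamma(0) = 5.0204

For an MA(q) process X_t = eps_t + sum_i theta_i eps_{t-i} with
Var(eps_t) = sigma^2, the variance is
  gamma(0) = sigma^2 * (1 + sum_i theta_i^2).
  sum_i theta_i^2 = (0.064)^2 + (0.501)^2 = 0.004096 + 0.251001 = 0.255097.
  gamma(0) = 4 * (1 + 0.255097) = 4 * 1.255097 = 5.020388, which rounds to 5.0204.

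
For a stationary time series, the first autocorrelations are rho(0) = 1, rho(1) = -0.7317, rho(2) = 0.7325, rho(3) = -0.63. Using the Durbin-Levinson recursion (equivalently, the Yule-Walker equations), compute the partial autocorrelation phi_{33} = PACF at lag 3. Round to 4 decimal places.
\phi_{33} = -0.0288

The PACF at lag k is phi_{kk}, the last component of the solution
to the Yule-Walker system G_k phi = r_k where
  (G_k)_{ij} = rho(|i - j|), (r_k)_i = rho(i), i,j = 1..k.
Equivalently, Durbin-Levinson gives phi_{kk} iteratively:
  phi_{11} = rho(1)
  phi_{kk} = [rho(k) - sum_{j=1..k-1} phi_{k-1,j} rho(k-j)]
            / [1 - sum_{j=1..k-1} phi_{k-1,j} rho(j)],
  phi_{k,j} = phi_{k-1,j} - phi_{kk} phi_{k-1,k-j},  j = 1..k-1.
Step k = 1:
  phi_11 = rho(1) = -0.7317.
Step k = 2:
  phi_22 = [rho(2) - phi_11 rho(1)] / [1 - phi_11 rho(1)] = [0.7325 - (-0.7317)(-0.7317)] / [1 - (-0.7317)(-0.7317)]
         = 0.19711511 / 0.46461511 = 0.424255.
  Update: phi_21 = phi_11 - phi_22 phi_11 = -0.7317 - (0.424255)(-0.7317) = -0.421273.
Step k = 3:
  phi_33 = [rho(3) - phi_21 rho(2) - phi_22 rho(1)] / [1 - phi_21 rho(1) - phi_22 rho(2)]
    numerator   = -0.63 - (-0.421273)(0.7325) - (0.424255)(-0.7317) = -0.0109905
    denominator = 1 - (-0.421273)(-0.7317) - (0.424255)(0.7325) = 0.38098811
  phi_33 = -0.0109905 / 0.38098811 = -0.0288.
Therefore phi_{33} = -0.0288.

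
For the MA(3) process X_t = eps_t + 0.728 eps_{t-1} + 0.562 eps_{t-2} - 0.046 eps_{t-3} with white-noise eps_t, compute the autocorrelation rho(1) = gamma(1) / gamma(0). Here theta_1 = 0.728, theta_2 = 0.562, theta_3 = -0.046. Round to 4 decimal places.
\rho(1) = 0.6014

For an MA(q) process with theta_0 = 1, the autocovariance is
  gamma(k) = sigma^2 * sum_{i=0..q-k} theta_i * theta_{i+k},
and rho(k) = gamma(k) / gamma(0). Sigma^2 cancels.
  numerator   = (1)*(0.728) + (0.728)*(0.562) + (0.562)*(-0.046) = 1.111284.
  denominator = (1)^2 + (0.728)^2 + (0.562)^2 + (-0.046)^2 = 1.847944.
  rho(1) = 1.111284 / 1.847944 = 0.6014.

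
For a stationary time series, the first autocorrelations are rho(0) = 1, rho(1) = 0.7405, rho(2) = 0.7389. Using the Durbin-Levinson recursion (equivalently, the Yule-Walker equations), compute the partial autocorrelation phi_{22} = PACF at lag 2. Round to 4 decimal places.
\phi_{22} = 0.4219

The PACF at lag k is phi_{kk}, the last component of the solution
to the Yule-Walker system G_k phi = r_k where
  (G_k)_{ij} = rho(|i - j|), (r_k)_i = rho(i), i,j = 1..k.
Equivalently, Durbin-Levinson gives phi_{kk} iteratively:
  phi_{11} = rho(1)
  phi_{kk} = [rho(k) - sum_{j=1..k-1} phi_{k-1,j} rho(k-j)]
            / [1 - sum_{j=1..k-1} phi_{k-1,j} rho(j)],
  phi_{k,j} = phi_{k-1,j} - phi_{kk} phi_{k-1,k-j},  j = 1..k-1.
Step k = 1:
  phi_11 = rho(1) = 0.7405.
Step k = 2:
  phi_22 = [rho(2) - phi_11 rho(1)] / [1 - phi_11 rho(1)] = [0.7389 - (0.7405)(0.7405)] / [1 - (0.7405)(0.7405)]
         = 0.19055975 / 0.45165975 = 0.4219.
Therefore phi_{22} = 0.4219.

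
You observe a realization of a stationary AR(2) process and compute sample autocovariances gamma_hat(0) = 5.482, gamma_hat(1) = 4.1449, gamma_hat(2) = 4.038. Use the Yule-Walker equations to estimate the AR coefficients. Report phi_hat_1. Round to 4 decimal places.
\hat\phi_{1} = 0.4650

The Yule-Walker equations for an AR(p) process read, in matrix form,
  Gamma_p phi = r_p,   with   (Gamma_p)_{ij} = gamma(|i - j|),
                       (r_p)_i = gamma(i),   i,j = 1..p.
Substitute the sample gammas (Toeplitz matrix and right-hand side of size 2):
  Gamma_p = [[5.482, 4.1449], [4.1449, 5.482]]
  r_p     = [4.1449, 4.038]
Written out:
  5.482 phi_1 + 4.1449 phi_2 = 4.1449
  4.1449 phi_1 + 5.482 phi_2 = 4.038
Solve by Cramer's rule:
  det = gamma(0)^2 - gamma(1)^2 = (5.482)^2 - (4.1449)^2 = 30.052324 - 17.18019601 = 12.87212799
  phi_hat_1 = [gamma(1) gamma(0) - gamma(1) gamma(2)] / det = [(4.1449)(5.482) - (4.1449)(4.038)] / 12.87212799 = 5.9852356 / 12.87212799 = 0.465
  phi_hat_2 = [gamma(0) gamma(2) - gamma(1)^2] / det = [(5.482)(4.038) - (4.1449)^2] / 12.87212799 = 4.95611999 / 12.87212799 = 0.385
So phi_hat = [0.4650, 0.3850].
Therefore phi_hat_1 = 0.4650.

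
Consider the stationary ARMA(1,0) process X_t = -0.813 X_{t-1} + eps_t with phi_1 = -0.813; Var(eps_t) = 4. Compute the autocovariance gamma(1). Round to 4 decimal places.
\gamma(1) = -9.5920

Multiply the model equation by X_{t-k} and take expectations. With theta_0 = psi_0 = 1 and psi_j the MA(infinity) weights, this gives
  gamma(k) - sum_i phi_i gamma(k-i) = c_k,
  c_k = sigma^2 * sum_{j=k..q} theta_j psi_{j-k}   (c_k = 0 for k > q),
using gamma(-m) = gamma(m).
Pure AR (q = 0): c_0 = sigma^2 = 4, c_k = 0 for k >= 1.
Equations for k = 0 and k = 1 (AR order 1):
  gamma(0) = phi_1 gamma(1) + c_0
  gamma(1) = phi_1 gamma(0) + c_1
Substituting the second into the first: gamma(0) (1 - phi_1^2) = c_0 + phi_1 c_1, so
  gamma(0) = c_0 / (1 - phi_1^2) = 4 / (1 - (-0.813)^2) = 4 / 0.339031 = 11.798331.
  gamma(1) = phi_1 gamma(0) = (-0.813)(11.798331) = -9.592043.
Therefore gamma(1) = -9.5920 (to 4 decimal places).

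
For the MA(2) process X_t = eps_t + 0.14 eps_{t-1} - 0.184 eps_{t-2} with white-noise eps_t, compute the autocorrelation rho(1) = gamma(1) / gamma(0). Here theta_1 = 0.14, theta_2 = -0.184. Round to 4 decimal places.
\rho(1) = 0.1084

For an MA(q) process with theta_0 = 1, the autocovariance is
  gamma(k) = sigma^2 * sum_{i=0..q-k} theta_i * theta_{i+k},
and rho(k) = gamma(k) / gamma(0). Sigma^2 cancels.
  numerator   = (1)*(0.14) + (0.14)*(-0.184) = 0.11424.
  denominator = (1)^2 + (0.14)^2 + (-0.184)^2 = 1.053456.
  rho(1) = 0.11424 / 1.053456 = 0.1084.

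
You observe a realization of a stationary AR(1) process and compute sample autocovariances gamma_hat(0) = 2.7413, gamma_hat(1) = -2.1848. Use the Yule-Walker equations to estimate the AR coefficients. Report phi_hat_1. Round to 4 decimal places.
\hat\phi_{1} = -0.7970

The Yule-Walker equations for an AR(p) process read, in matrix form,
  Gamma_p phi = r_p,   with   (Gamma_p)_{ij} = gamma(|i - j|),
                       (r_p)_i = gamma(i),   i,j = 1..p.
Substitute the sample gammas (Toeplitz matrix and right-hand side of size 1):
  Gamma_p = [[2.7413]]
  r_p     = [-2.1848]
With p = 1 this is the single equation gamma(0) phi_1 = gamma(1):
  phi_hat_1 = gamma(1) / gamma(0) = -2.1848 / 2.7413 = -0.7970.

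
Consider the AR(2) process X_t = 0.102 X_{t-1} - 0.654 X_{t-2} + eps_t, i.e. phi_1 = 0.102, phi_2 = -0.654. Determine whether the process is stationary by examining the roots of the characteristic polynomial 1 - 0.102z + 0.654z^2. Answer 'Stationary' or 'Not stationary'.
\text{Stationary}

The AR(p) characteristic polynomial is P(z) = 1 - 0.102z + 0.654z^2.
Stationarity requires all roots to lie outside the unit circle, i.e. |z| > 1 for every root.
Set 1 + (-0.102) z + (0.654) z^2 = 0, i.e. a z^2 + b z + c = 0 with a = 0.654, b = -0.102, c = 1.
Discriminant D = b^2 - 4ac = (-0.102)^2 - 4*(0.654)*1 = 0.010404 - (2.616) = -2.605596.
D < 0, so the roots are the complex-conjugate pair z = (-b +/- i sqrt(-D)) / (2a) = 0.078 +/- 1.2341i.
For a conjugate pair |z|^2 = z * conj(z) = (product of roots) = c/a = 1/(0.654) = 1.529052, so |z| = sqrt(1.529052) = 1.2365 for both roots.
Moduli of all roots: 1.2365, 1.2365.
All moduli strictly greater than 1? Yes.
Verdict: Stationary.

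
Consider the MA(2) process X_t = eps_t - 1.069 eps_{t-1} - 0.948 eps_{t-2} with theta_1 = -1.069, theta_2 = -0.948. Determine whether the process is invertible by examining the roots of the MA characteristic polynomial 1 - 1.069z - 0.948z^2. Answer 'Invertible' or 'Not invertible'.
\text{Not invertible}

The MA(q) characteristic polynomial is P(z) = 1 - 1.069z - 0.948z^2.
Invertibility requires all roots to lie outside the unit circle, i.e. |z| > 1 for every root.
Set 1 + (-1.069) z + (-0.948) z^2 = 0, i.e. a z^2 + b z + c = 0 with a = -0.948, b = -1.069, c = 1.
Discriminant D = b^2 - 4ac = (-1.069)^2 - 4*(-0.948)*1 = 1.142761 - (-3.792) = 4.934761.
D >= 0, so the roots are real: z = (-b +/- sqrt(D)) / (2a) = (1.069 +/- 2.221432) / (-1.896).
  z_1 = (1.069 + 2.221432) / (-1.896) = -1.7355,   |z_1| = 1.7355.
  z_2 = (1.069 - 2.221432) / (-1.896) = 0.6078,   |z_2| = 0.6078.
Moduli of all roots: 1.7355, 0.6078.
All moduli strictly greater than 1? No.
Verdict: Not invertible.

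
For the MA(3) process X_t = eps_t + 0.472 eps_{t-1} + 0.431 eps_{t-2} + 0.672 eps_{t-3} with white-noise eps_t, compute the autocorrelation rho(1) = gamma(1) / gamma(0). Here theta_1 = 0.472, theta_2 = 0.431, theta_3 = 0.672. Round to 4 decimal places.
\rho(1) = 0.5188

For an MA(q) process with theta_0 = 1, the autocovariance is
  gamma(k) = sigma^2 * sum_{i=0..q-k} theta_i * theta_{i+k},
and rho(k) = gamma(k) / gamma(0). Sigma^2 cancels.
  numerator   = (1)*(0.472) + (0.472)*(0.431) + (0.431)*(0.672) = 0.965064.
  denominator = (1)^2 + (0.472)^2 + (0.431)^2 + (0.672)^2 = 1.860129.
  rho(1) = 0.965064 / 1.860129 = 0.5188.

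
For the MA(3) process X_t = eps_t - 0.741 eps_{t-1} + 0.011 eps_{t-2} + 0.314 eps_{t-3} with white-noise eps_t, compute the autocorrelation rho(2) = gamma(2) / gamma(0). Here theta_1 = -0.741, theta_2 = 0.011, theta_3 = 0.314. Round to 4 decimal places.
\rho(2) = -0.1345

For an MA(q) process with theta_0 = 1, the autocovariance is
  gamma(k) = sigma^2 * sum_{i=0..q-k} theta_i * theta_{i+k},
and rho(k) = gamma(k) / gamma(0). Sigma^2 cancels.
  numerator   = (1)*(0.011) + (-0.741)*(0.314) = -0.221674.
  denominator = (1)^2 + (-0.741)^2 + (0.011)^2 + (0.314)^2 = 1.647798.
  rho(2) = -0.221674 / 1.647798 = -0.1345.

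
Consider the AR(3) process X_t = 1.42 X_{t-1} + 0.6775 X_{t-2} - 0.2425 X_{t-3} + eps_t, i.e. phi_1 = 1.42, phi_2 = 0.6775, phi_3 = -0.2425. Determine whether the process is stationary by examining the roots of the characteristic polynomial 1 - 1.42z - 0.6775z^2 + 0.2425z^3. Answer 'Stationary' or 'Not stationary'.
\text{Not stationary}

The AR(p) characteristic polynomial is P(z) = 1 - 1.42z - 0.6775z^2 + 0.2425z^3.
Stationarity requires all roots to lie outside the unit circle, i.e. |z| > 1 for every root.
Degree 3: look for a simple real root z0 first, then factor out (1 - z/z0) and solve the remaining quadratic.
Testing z0 = 4: P(4) = 1 + (-1.42)(4) + (-0.6775)(4)^2 + (0.2425)(4)^3
  = 1 + (-5.68) + (-10.84) + (15.52) = 0.  So z_0 = 4 is a root, |z_0| = 4.
Divide out the factor (1 - 0.25 z) = (1 - z/z0) (since 1/z0 = 0.25):
  P(z) = (1 - 0.25 z)(1 + (-1.17) z + (-0.97) z^2)
  [check: z-coef -1.17 - (0.25) = -1.42; z^2-coef -0.97 - (0.25)(-1.17) = -0.6775; z^3-coef -(0.25)(-0.97) = 0.2425.]
Remaining roots from the quadratic factor 1 + (-1.17) z + (-0.97) z^2:
  Set 1 + (-1.17) z + (-0.97) z^2 = 0, i.e. a z^2 + b z + c = 0 with a = -0.97, b = -1.17, c = 1.
  Discriminant D = b^2 - 4ac = (-1.17)^2 - 4*(-0.97)*1 = 1.3689 - (-3.88) = 5.2489.
  D >= 0, so the roots are real: z = (-b +/- sqrt(D)) / (2a) = (1.17 +/- 2.291048) / (-1.94).
    z_1 = (1.17 + 2.291048) / (-1.94) = -1.784,   |z_1| = 1.784.
    z_2 = (1.17 - 2.291048) / (-1.94) = 0.5779,   |z_2| = 0.5779.
Moduli of all roots: 4.0000, 1.7840, 0.5779.
All moduli strictly greater than 1? No.
Verdict: Not stationary.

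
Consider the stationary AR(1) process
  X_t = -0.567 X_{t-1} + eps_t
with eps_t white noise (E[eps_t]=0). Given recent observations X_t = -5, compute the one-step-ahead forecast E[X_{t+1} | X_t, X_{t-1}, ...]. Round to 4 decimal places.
E[X_{t+1} \mid \mathcal F_t] = 2.8350

For an AR(p) model X_t = c + sum_i phi_i X_{t-i} + eps_t, the
one-step-ahead conditional mean is
  E[X_{t+1} | X_t, ...] = c + sum_i phi_i X_{t+1-i}.
Substitute known values:
  E[X_{t+1} | ...] = (-0.567) * (-5)
                   = 2.8350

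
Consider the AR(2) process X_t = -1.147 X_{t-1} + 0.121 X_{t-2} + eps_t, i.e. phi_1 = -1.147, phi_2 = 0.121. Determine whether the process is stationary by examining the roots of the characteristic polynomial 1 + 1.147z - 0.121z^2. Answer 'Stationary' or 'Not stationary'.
\text{Not stationary}

The AR(p) characteristic polynomial is P(z) = 1 + 1.147z - 0.121z^2.
Stationarity requires all roots to lie outside the unit circle, i.e. |z| > 1 for every root.
Set 1 + (1.147) z + (-0.121) z^2 = 0, i.e. a z^2 + b z + c = 0 with a = -0.121, b = 1.147, c = 1.
Discriminant D = b^2 - 4ac = (1.147)^2 - 4*(-0.121)*1 = 1.315609 - (-0.484) = 1.799609.
D >= 0, so the roots are real: z = (-b +/- sqrt(D)) / (2a) = (-1.147 +/- 1.341495) / (-0.242).
  z_1 = (-1.147 + 1.341495) / (-0.242) = -0.8037,   |z_1| = 0.8037.
  z_2 = (-1.147 - 1.341495) / (-0.242) = 10.283,   |z_2| = 10.283.
Moduli of all roots: 0.8037, 10.2830.
All moduli strictly greater than 1? No.
Verdict: Not stationary.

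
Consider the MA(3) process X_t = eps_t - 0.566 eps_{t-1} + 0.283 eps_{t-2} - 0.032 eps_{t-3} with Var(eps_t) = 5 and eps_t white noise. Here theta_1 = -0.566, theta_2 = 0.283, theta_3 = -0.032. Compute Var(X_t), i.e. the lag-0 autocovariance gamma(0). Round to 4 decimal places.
\gamma(0) = 7.0073

For an MA(q) process X_t = eps_t + sum_i theta_i eps_{t-i} with
Var(eps_t) = sigma^2, the variance is
  gamma(0) = sigma^2 * (1 + sum_i theta_i^2).
  sum_i theta_i^2 = (-0.566)^2 + (0.283)^2 + (-0.032)^2 = 0.320356 + 0.080089 + 0.001024 = 0.401469.
  gamma(0) = 5 * (1 + 0.401469) = 5 * 1.401469 = 7.007345, which rounds to 7.0073.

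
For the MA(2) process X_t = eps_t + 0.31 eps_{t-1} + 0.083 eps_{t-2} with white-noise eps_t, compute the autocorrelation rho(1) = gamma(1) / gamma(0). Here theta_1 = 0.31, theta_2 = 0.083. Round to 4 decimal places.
\rho(1) = 0.3044

For an MA(q) process with theta_0 = 1, the autocovariance is
  gamma(k) = sigma^2 * sum_{i=0..q-k} theta_i * theta_{i+k},
and rho(k) = gamma(k) / gamma(0). Sigma^2 cancels.
  numerator   = (1)*(0.31) + (0.31)*(0.083) = 0.33573.
  denominator = (1)^2 + (0.31)^2 + (0.083)^2 = 1.102989.
  rho(1) = 0.33573 / 1.102989 = 0.3044.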